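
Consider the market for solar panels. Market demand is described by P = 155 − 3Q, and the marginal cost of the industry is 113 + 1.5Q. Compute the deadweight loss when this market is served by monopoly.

Under competition P = MC: 155 − 3Q = 113 + 1.5Q ⇒ Q = 28/3, P = 127.
Monopoly sets MR = MC: 155 − 6Q = 113 + 1.5Q ⇒ Q = 5.6, P = 155 − 3·5.6 = 138.2.
CS = ½·(155 − 127)·28/3 = 392/3; PS = (127·28/3 − 113·28/3 − ½·1.5·(28/3)²) = 196/3; TS = 196.
CS = ½·(155 − 138.2)·5.6 = 47.04; PS = (138.2·5.6 − 113·5.6 − ½·1.5·5.6²) = 117.6; TS = 164.64.
DWL = 196 − 164.64 = 31.36.

DWL = 31.36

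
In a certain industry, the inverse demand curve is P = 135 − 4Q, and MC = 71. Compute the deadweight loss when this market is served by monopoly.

DWL = 128

Perfect competition: P = MC = 71, so 135 − 4Q = 71 and Q = 16.
The monopolist equates marginal revenue to marginal cost: 135 − 8Q = 71, so Q = 8. From demand, P = 103.
DWL is the triangle between Q = 8 and Q = 16: ½·(16 − 8)·(103 − 71) = 128.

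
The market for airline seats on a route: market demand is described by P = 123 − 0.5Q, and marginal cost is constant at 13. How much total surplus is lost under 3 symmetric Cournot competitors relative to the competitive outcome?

DWL = 756.25

Perfect competition: P = MC = 13, so 123 − 0.5Q = 13 and Q = 220.
Cournot with 3 identical firms: the symmetric best-response condition is 123 − 2q = 13. Each firm produces q = 55, total output Q = 165, price P = 40.5.
DWL is the triangle between Q = 165 and Q = 220: ½·(220 − 165)·(40.5 − 13) = 756.25.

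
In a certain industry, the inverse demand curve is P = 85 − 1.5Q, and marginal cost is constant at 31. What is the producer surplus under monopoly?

Monopoly sets MR = MC: 85 − 3Q = 31 ⇒ Q = 18, P = 85 − 1.5·18 = 58.
PS = (58 − 31)·18 = 486.

PS = 486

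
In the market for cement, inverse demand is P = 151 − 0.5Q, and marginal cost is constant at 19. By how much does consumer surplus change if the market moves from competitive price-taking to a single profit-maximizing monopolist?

Under competition P = MC = 19, so Q = (151 − 19)/0.5 = 264.
CS = ½·(151 − 19)·264 = 17424.
The monopolist equates marginal revenue to marginal cost: 151 − Q = 19, so Q = 132. From demand, P = 85.
CS = ½·(151 − 85)·132 = 4356.
Change in consumer surplus: 4356 − 17424 = −13068.

Consumer surplus falls by 13068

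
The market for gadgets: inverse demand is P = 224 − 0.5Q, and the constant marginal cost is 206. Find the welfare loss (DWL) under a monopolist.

Perfect competition: P = MC = 206, so 224 − 0.5Q = 206 and Q = 36.
Monopoly sets MR = MC: 224 − Q = 206 ⇒ Q = 18, P = 224 − 0.5·18 = 215.
DWL is the triangle between Q = 18 and Q = 36: ½·(36 − 18)·(215 − 206) = 81.

DWL = 81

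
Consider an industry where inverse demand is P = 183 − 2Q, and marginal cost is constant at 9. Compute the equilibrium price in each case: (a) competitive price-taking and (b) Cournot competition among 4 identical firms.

Perfect competition: P = MC = 9, so 183 − 2Q = 9 and Q = 87.
With 4 symmetric Cournot firms, each firm's FOC gives 183 − 10q = 9, so q = 17.4, Q = 4·17.4 = 69.6, and P = 43.8.

Competition: P = 9; Cournot: P = 43.8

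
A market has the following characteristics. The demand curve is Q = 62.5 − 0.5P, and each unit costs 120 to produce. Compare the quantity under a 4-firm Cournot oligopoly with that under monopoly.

Cournot: Q = 2; Monopoly: Q = 1.25

Inverting demand: P = 125 − 2Q.
Cournot with 4 identical firms: the symmetric best-response condition is 125 − 10q = 120. Each firm produces q = 0.5, total output Q = 2, price P = 121.
Monopoly sets MR = MC: 125 − 4Q = 120 ⇒ Q = 1.25, P = 125 − 2·1.25 = 122.5.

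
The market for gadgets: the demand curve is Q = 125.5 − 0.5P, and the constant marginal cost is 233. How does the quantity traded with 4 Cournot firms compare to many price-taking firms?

Cournot: Q = 7.2; Competition: Q = 9

Inverting demand: P = 251 − 2Q.
In a 4-firm Cournot equilibrium, symmetry and the first-order condition give q = (251 − 233)/(10) = 1.8. So Q = 7.2 and P = 236.6.
Perfect competition: P = MC = 233, so 251 − 2Q = 233 and Q = 9.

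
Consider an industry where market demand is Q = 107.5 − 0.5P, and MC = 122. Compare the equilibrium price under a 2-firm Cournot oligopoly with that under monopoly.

Inverting demand: P = 215 − 2Q.
Cournot with 2 identical firms: the symmetric best-response condition is 215 − 6q = 122. Each firm produces q = 15.5, total output Q = 31, price P = 153.
Monopoly sets MR = MC: 215 − 4Q = 122 ⇒ Q = 23.25, P = 215 − 2·23.25 = 168.5.

Cournot: P = 153; Monopoly: P = 168.5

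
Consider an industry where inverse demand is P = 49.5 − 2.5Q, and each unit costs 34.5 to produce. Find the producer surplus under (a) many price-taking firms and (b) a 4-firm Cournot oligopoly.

Competition: PS = 0; Cournot: PS = 14.4

Under competition P = MC = 34.5, so Q = (49.5 − 34.5)/2.5 = 6.
PS = (34.5 − 34.5)·6 = 0.
Cournot with 4 identical firms: the symmetric best-response condition is 49.5 − 12.5q = 34.5. Each firm produces q = 1.2, total output Q = 4.8, price P = 37.5.
PS = (37.5 − 34.5)·4.8 = 14.4.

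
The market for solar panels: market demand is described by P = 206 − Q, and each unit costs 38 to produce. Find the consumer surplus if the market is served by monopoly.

CS = 3528

The monopolist equates marginal revenue to marginal cost: 206 − 2Q = 38, so Q = 84. From demand, P = 122.
CS = ½·(206 − 122)·84 = 3528.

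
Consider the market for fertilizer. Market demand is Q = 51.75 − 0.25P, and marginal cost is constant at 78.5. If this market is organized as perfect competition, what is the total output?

Q = 32.125

Inverting demand: P = 207 − 4Q.
Perfect competition: P = MC = 78.5, so 207 − 4Q = 78.5 and Q = 32.125.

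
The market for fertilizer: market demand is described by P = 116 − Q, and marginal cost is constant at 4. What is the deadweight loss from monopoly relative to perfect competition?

Perfect competition: P = MC = 4, so 116 − Q = 4 and Q = 112.
The monopolist equates marginal revenue to marginal cost: 116 − 2Q = 4, so Q = 56. From demand, P = 60.
DWL is the triangle between Q = 56 and Q = 112: ½·(112 − 56)·(60 − 4) = 1568.

DWL = 1568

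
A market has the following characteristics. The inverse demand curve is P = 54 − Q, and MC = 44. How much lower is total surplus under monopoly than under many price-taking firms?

Total surplus falls by 12.5

Competitive firms price at marginal cost: P = 44, giving Q = 10.
CS = ½·(54 − 44)·10 = 50; PS = (44 − 44)·10 = 0; TS = 50.
A monopolist chooses Q where MR = MC. MR = 54 − 2Q; setting this equal to 44 gives Q = 5 and P = 49.
CS = ½·(54 − 49)·5 = 12.5; PS = (49 − 44)·5 = 25; TS = 37.5.
Change in total surplus: 37.5 − 50 = −12.5.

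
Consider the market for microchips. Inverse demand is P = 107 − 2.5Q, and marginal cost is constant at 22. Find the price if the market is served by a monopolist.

The monopolist equates marginal revenue to marginal cost: 107 − 5Q = 22, so Q = 17. From demand, P = 64.5.

P = 64.5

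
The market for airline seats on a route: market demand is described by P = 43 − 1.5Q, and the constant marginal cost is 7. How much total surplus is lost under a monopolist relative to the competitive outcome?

Perfect competition: P = MC = 7, so 43 − 1.5Q = 7 and Q = 24.
The monopolist equates marginal revenue to marginal cost: 43 − 3Q = 7, so Q = 12. From demand, P = 25.
DWL is the triangle between Q = 12 and Q = 24: ½·(24 − 12)·(25 − 7) = 108.

DWL = 108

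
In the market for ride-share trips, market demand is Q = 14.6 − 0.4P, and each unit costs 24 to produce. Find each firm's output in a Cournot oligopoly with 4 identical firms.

q_i = 1

Inverting demand: P = 36.5 − 2.5Q.
With 4 symmetric Cournot firms, each firm's FOC gives 36.5 − 12.5q = 24, so q = 1, Q = 4·1 = 4, and P = 26.5.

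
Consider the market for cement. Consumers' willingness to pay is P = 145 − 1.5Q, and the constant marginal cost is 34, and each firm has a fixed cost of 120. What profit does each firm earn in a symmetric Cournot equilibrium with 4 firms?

π_i = 208.56

Cournot with 4 identical firms: the symmetric best-response condition is 145 − 7.5q = 34. Each firm produces q = 14.8, total output Q = 59.2, price P = 56.2.
Each firm's profit = (56.2 − 34)·14.8 − 120 = 208.56.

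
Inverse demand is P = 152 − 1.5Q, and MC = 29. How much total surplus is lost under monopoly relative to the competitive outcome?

Perfect competition: P = MC = 29, so 152 − 1.5Q = 29 and Q = 82.
A monopolist chooses Q where MR = MC. MR = 152 − 3Q; setting this equal to 29 gives Q = 41 and P = 90.5.
DWL is the triangle between Q = 41 and Q = 82: ½·(82 − 41)·(90.5 − 29) = 1260.75.

DWL = 1260.75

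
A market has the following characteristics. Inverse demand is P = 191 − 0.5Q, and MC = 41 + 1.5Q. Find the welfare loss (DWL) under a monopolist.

Competitive equilibrium sets price equal to marginal cost: 191 − 0.5Q = 41 + 1.5Q, so Q = 75 and P = 153.5.
The monopolist equates marginal revenue to marginal cost: 191 − Q = 41 + 1.5Q, so Q = 60. From demand, P = 161.
CS = ½·(191 − 153.5)·75 = 1406.25; PS = (153.5·75 − 41·75 − ½·1.5·75²) = 4218.75; TS = 5625.
CS = ½·(191 − 161)·60 = 900; PS = (161·60 − 41·60 − ½·1.5·60²) = 4500; TS = 5400.
DWL = 5625 − 5400 = 225.

DWL = 225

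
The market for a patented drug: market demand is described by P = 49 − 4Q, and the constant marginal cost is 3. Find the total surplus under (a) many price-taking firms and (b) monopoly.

Competition: TS = 264.5; Monopoly: TS = 198.375

Under competition P = MC = 3, so Q = (49 − 3)/4 = 11.5.
CS = ½·(49 − 3)·11.5 = 264.5; PS = (3 − 3)·11.5 = 0; TS = 264.5.
The monopolist equates marginal revenue to marginal cost: 49 − 8Q = 3, so Q = 5.75. From demand, P = 26.
CS = ½·(49 − 26)·5.75 = 66.125; PS = (26 − 3)·5.75 = 132.25; TS = 198.375.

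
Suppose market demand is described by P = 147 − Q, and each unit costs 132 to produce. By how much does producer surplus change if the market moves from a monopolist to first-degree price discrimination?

Producer surplus rises by 56.25

Monopoly sets MR = MC: 147 − 2Q = 132 ⇒ Q = 7.5, P = 147 − 7.5 = 139.5.
PS = (139.5 − 132)·7.5 = 56.25.
Under first-degree price discrimination the firm charges each unit its demand price and produces up to where P = MC, i.e. Q = 15. Consumer surplus is zero; producer surplus equals total surplus.
PS = ½·(147 − 132)·15 = 112.5.
Change in producer surplus: 112.5 − 56.25 = 56.25.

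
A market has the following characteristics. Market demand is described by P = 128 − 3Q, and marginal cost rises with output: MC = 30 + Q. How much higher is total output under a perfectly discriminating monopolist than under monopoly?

Total output rises by 10.5

A monopolist chooses Q where MR = MC. MR = 128 − 6Q; setting this equal to 30 + Q gives Q = 14 and P = 86.
Under first-degree price discrimination the firm charges each unit its demand price and produces up to where P = MC, i.e. Q = 24.5. Consumer surplus is zero; producer surplus equals total surplus.
Change in total output: 24.5 − 14 = 10.5.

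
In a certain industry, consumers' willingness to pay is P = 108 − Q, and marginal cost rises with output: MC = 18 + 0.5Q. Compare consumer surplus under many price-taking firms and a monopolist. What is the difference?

Under competition P = MC: 108 − Q = 18 + 0.5Q ⇒ Q = 60, P = 48.
CS = ½·(108 − 48)·60 = 1800.
Monopoly sets MR = MC: 108 − 2Q = 18 + 0.5Q ⇒ Q = 36, P = 108 − 36 = 72.
CS = ½·(108 − 72)·36 = 648.
Change in consumer surplus: 648 − 1800 = −1152.

Consumer surplus falls by 1152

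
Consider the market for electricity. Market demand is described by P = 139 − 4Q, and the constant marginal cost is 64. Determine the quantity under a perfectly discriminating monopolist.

With perfect price discrimination, output is the efficient level Q = 18.75 (where demand meets MC), but every buyer pays their willingness to pay: CS = 0 and PS = total surplus.

Q = 18.75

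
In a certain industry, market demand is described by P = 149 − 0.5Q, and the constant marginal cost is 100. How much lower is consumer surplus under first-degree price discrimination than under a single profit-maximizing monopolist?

Monopoly sets MR = MC: 149 − Q = 100 ⇒ Q = 49, P = 149 − 0.5·49 = 124.5.
CS = ½·(149 − 124.5)·49 = 600.25.
Under first-degree price discrimination the firm charges each unit its demand price and produces up to where P = MC, i.e. Q = 98. Consumer surplus is zero; producer surplus equals total surplus.
CS = 0.
Change in consumer surplus: 0 − 600.25 = −600.25.

Consumer surplus falls by 600.25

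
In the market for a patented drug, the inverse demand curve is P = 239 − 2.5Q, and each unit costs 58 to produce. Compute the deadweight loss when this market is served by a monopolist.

DWL = 1638.05

Perfect competition: P = MC = 58, so 239 − 2.5Q = 58 and Q = 72.4.
Monopoly sets MR = MC: 239 − 5Q = 58 ⇒ Q = 36.2, P = 239 − 2.5·36.2 = 148.5.
DWL is the triangle between Q = 36.2 and Q = 72.4: ½·(72.4 − 36.2)·(148.5 − 58) = 1638.05.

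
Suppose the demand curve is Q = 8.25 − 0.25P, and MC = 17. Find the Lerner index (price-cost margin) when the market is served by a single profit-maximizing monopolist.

Inverting demand: P = 33 − 4Q.
The monopolist equates marginal revenue to marginal cost: 33 − 8Q = 17, so Q = 2. From demand, P = 25.
Lerner index = (P − MC)/P = (25 − 17)/25 = 0.32.

Lerner index = 0.32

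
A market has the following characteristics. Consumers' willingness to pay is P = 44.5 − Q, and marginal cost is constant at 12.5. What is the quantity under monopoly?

Q = 16

Monopoly sets MR = MC: 44.5 − 2Q = 12.5 ⇒ Q = 16, P = 44.5 − 16 = 28.5.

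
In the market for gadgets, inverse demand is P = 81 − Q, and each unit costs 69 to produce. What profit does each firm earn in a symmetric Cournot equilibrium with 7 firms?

π_i = 2.25

In a 7-firm Cournot equilibrium, symmetry and the first-order condition give q = (81 − 69)/(8) = 1.5. So Q = 10.5 and P = 70.5.
Each firm's profit = (70.5 − 69)·1.5 = 2.25.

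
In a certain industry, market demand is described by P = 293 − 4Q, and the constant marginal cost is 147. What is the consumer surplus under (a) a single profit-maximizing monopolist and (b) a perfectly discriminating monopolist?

A monopolist chooses Q where MR = MC. MR = 293 − 8Q; setting this equal to 147 gives Q = 18.25 and P = 220.
CS = ½·(293 − 220)·18.25 = 666.125.
With perfect price discrimination, output is the efficient level Q = 36.5 (where demand meets MC), but every buyer pays their willingness to pay: CS = 0 and PS = total surplus.
CS = 0.

Monopoly: CS = 666.125; Perfect PD: CS = 0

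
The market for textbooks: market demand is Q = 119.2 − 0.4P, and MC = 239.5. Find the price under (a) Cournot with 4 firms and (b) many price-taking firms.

Inverting demand: P = 298 − 2.5Q.
With 4 symmetric Cournot firms, each firm's FOC gives 298 − 12.5q = 239.5, so q = 4.68, Q = 4·4.68 = 18.72, and P = 251.2.
Under competition P = MC = 239.5, so Q = (298 − 239.5)/2.5 = 23.4.

Cournot: P = 251.2; Competition: P = 239.5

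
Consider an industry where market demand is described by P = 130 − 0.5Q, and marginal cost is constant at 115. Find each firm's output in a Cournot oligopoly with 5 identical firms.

q_i = 5

In a 5-firm Cournot equilibrium, symmetry and the first-order condition give q = (130 − 115)/(3) = 5. So Q = 25 and P = 117.5.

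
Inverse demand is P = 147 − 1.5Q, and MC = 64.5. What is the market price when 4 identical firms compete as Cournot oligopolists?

Cournot with 4 identical firms: the symmetric best-response condition is 147 − 7.5q = 64.5. Each firm produces q = 11, total output Q = 44, price P = 81.

P = 81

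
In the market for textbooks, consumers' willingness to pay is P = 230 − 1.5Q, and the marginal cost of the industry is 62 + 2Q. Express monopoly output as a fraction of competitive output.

Q_m/Q_c = 0.7

A monopolist chooses Q where MR = MC. MR = 230 − 3Q; setting this equal to 62 + 2Q gives Q = 33.6 and P = 179.6.
Under competition P = MC: 230 − 1.5Q = 62 + 2Q ⇒ Q = 48, P = 158.
Ratio Q_m/Q_c = 33.6/48 = 0.7.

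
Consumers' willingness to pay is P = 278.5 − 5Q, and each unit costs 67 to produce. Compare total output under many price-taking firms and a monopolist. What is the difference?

Total output falls by 21.15

Perfect competition: P = MC = 67, so 278.5 − 5Q = 67 and Q = 42.3.
Monopoly sets MR = MC: 278.5 − 10Q = 67 ⇒ Q = 21.15, P = 278.5 − 5·21.15 = 172.75.
Change in total output: 21.15 − 42.3 = −21.15.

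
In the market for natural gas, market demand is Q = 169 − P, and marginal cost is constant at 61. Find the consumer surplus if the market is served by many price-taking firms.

CS = 5832

Inverting demand: P = 169 − Q.
Perfect competition: P = MC = 61, so 169 − Q = 61 and Q = 108.
CS = ½·(169 − 61)·108 = 5832.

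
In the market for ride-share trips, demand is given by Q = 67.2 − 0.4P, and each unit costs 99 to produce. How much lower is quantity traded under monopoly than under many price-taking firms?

Quantity traded falls by 13.8

Inverting demand: P = 168 − 2.5Q.
Under competition P = MC = 99, so Q = (168 − 99)/2.5 = 27.6.
The monopolist equates marginal revenue to marginal cost: 168 − 5Q = 99, so Q = 13.8. From demand, P = 133.5.
Change in quantity traded: 13.8 − 27.6 = −13.8.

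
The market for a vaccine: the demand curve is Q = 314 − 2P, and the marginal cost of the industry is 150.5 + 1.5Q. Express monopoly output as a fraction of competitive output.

Inverting demand: P = 157 − 0.5Q.
Monopoly sets MR = MC: 157 − Q = 150.5 + 1.5Q ⇒ Q = 2.6, P = 157 − 0.5·2.6 = 155.7.
Under competition P = MC: 157 − 0.5Q = 150.5 + 1.5Q ⇒ Q = 3.25, P = 155.375.
Ratio Q_m/Q_c = 2.6/3.25 = 0.8.

Q_m/Q_c = 0.8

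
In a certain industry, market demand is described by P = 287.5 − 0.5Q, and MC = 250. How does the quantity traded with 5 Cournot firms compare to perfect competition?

Cournot: Q = 62.5; Competition: Q = 75

Cournot with 5 identical firms: the symmetric best-response condition is 287.5 − 3q = 250. Each firm produces q = 12.5, total output Q = 62.5, price P = 256.25.
Perfect competition: P = MC = 250, so 287.5 − 0.5Q = 250 and Q = 75.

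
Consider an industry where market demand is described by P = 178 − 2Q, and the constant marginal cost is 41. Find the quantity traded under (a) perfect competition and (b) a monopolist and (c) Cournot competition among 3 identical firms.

Competition: Q = 68.5; Monopoly: Q = 34.25; Cournot: Q = 51.375

Perfect competition: P = MC = 41, so 178 − 2Q = 41 and Q = 68.5.
A monopolist chooses Q where MR = MC. MR = 178 − 4Q; setting this equal to 41 gives Q = 34.25 and P = 109.5.
Cournot with 3 identical firms: the symmetric best-response condition is 178 − 8q = 41. Each firm produces q = 17.125, total output Q = 51.375, price P = 75.25.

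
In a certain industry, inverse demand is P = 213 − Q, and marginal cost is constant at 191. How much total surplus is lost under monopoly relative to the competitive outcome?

DWL = 60.5

Competitive firms price at marginal cost: P = 191, giving Q = 22.
Monopoly sets MR = MC: 213 − 2Q = 191 ⇒ Q = 11, P = 213 − 11 = 202.
DWL is the triangle between Q = 11 and Q = 22: ½·(22 − 11)·(202 − 191) = 60.5.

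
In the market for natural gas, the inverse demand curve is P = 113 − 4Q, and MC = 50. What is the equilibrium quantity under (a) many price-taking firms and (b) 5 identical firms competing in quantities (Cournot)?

Under competition P = MC = 50, so Q = (113 − 50)/4 = 15.75.
Cournot with 5 identical firms: the symmetric best-response condition is 113 − 24q = 50. Each firm produces q = 2.625, total output Q = 13.125, price P = 60.5.

Competition: Q = 15.75; Cournot: Q = 13.125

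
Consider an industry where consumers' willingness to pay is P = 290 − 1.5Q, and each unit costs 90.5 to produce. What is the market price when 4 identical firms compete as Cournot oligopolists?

With 4 symmetric Cournot firms, each firm's FOC gives 290 − 7.5q = 90.5, so q = 26.6, Q = 4·26.6 = 106.4, and P = 130.4.

P = 130.4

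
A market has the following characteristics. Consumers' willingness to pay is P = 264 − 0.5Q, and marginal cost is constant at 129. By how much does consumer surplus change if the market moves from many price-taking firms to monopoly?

CS falls by 13668.75

Under competition P = MC = 129, so Q = (264 − 129)/0.5 = 270.
CS = ½·(264 − 129)·270 = 18225.
The monopolist equates marginal revenue to marginal cost: 264 − Q = 129, so Q = 135. From demand, P = 196.5.
CS = ½·(264 − 196.5)·135 = 4556.25.
Change in consumer surplus: 4556.25 − 18225 = −13668.75.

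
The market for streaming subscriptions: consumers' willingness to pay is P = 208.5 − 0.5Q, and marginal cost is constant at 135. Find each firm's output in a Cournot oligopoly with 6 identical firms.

q_i = 21

Cournot with 6 identical firms: the symmetric best-response condition is 208.5 − 3.5q = 135. Each firm produces q = 21, total output Q = 126, price P = 145.5.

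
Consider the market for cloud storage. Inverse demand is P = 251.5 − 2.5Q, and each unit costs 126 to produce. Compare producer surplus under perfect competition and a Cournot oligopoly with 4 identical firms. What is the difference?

Producer surplus rises by 1008.016

Competitive firms price at marginal cost: P = 126, giving Q = 50.2.
PS = (126 − 126)·50.2 = 0.
Cournot with 4 identical firms: the symmetric best-response condition is 251.5 − 12.5q = 126. Each firm produces q = 10.04, total output Q = 40.16, price P = 151.1.
PS = (151.1 − 126)·40.16 = 1008.016.
Change in producer surplus: 1008.016 − 0 = 1008.016.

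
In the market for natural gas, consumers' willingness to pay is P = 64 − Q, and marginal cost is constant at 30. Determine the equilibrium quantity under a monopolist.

Q = 17

A monopolist chooses Q where MR = MC. MR = 64 − 2Q; setting this equal to 30 gives Q = 17 and P = 47.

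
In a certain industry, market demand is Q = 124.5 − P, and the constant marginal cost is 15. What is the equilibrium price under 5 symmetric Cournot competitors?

P = 33.25

Inverting demand: P = 124.5 − Q.
In a 5-firm Cournot equilibrium, symmetry and the first-order condition give q = (124.5 − 15)/(6) = 18.25. So Q = 91.25 and P = 33.25.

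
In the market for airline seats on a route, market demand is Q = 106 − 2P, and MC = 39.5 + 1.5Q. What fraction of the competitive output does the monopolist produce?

Inverting demand: P = 53 − 0.5Q.
A monopolist chooses Q where MR = MC. MR = 53 − Q; setting this equal to 39.5 + 1.5Q gives Q = 5.4 and P = 50.3.
Under competition P = MC: 53 − 0.5Q = 39.5 + 1.5Q ⇒ Q = 6.75, P = 49.625.
Ratio Q_m/Q_c = 5.4/6.75 = 0.8.

Q_m/Q_c = 0.8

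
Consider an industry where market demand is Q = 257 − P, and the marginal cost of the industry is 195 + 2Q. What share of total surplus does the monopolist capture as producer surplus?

PS/TS = 0.8

Inverting demand: P = 257 − Q.
A monopolist chooses Q where MR = MC. MR = 257 − 2Q; setting this equal to 195 + 2Q gives Q = 15.5 and P = 241.5.
CS = ½·(257 − 241.5)·15.5 = 120.125.
PS = P·Q − VC(Q) = 241.5·15.5 − (195·15.5 + ½·2·15.5²) = 480.5.
Share captured = PS/TS = 480.5/600.625 = 0.8.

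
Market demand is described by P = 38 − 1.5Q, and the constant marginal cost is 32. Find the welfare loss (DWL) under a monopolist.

Perfect competition: P = MC = 32, so 38 − 1.5Q = 32 and Q = 4.
The monopolist equates marginal revenue to marginal cost: 38 − 3Q = 32, so Q = 2. From demand, P = 35.
DWL is the triangle between Q = 2 and Q = 4: ½·(4 − 2)·(35 − 32) = 3.

DWL = 3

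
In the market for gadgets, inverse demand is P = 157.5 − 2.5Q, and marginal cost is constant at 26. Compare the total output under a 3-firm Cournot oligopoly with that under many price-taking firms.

Cournot: Q = 39.45; Competition: Q = 52.6

With 3 symmetric Cournot firms, each firm's FOC gives 157.5 − 10q = 26, so q = 13.15, Q = 3·13.15 = 39.45, and P = 58.875.
Perfect competition: P = MC = 26, so 157.5 − 2.5Q = 26 and Q = 52.6.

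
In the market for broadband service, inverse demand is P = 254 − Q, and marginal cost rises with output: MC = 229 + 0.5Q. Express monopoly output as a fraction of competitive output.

Monopoly sets MR = MC: 254 − 2Q = 229 + 0.5Q ⇒ Q = 10, P = 254 − 10 = 244.
Competitive equilibrium sets price equal to marginal cost: 254 − Q = 229 + 0.5Q, so Q = 50/3 and P = 712/3.
Ratio Q_m/Q_c = 10/(50/3) = 0.6.

Q_m/Q_c = 0.6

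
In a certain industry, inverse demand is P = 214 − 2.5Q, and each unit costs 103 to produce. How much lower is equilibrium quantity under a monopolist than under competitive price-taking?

Q falls by 22.2

Perfect competition: P = MC = 103, so 214 − 2.5Q = 103 and Q = 44.4.
Monopoly sets MR = MC: 214 − 5Q = 103 ⇒ Q = 22.2, P = 214 − 2.5·22.2 = 158.5.
Change in equilibrium quantity: 22.2 − 44.4 = −22.2.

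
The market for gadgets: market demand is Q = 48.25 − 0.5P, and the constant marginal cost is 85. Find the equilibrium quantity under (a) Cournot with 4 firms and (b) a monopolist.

Inverting demand: P = 96.5 − 2Q.
Cournot with 4 identical firms: the symmetric best-response condition is 96.5 − 10q = 85. Each firm produces q = 1.15, total output Q = 4.6, price P = 87.3.
Monopoly sets MR = MC: 96.5 − 4Q = 85 ⇒ Q = 2.875, P = 96.5 − 2·2.875 = 90.75.

Cournot: Q = 4.6; Monopoly: Q = 2.875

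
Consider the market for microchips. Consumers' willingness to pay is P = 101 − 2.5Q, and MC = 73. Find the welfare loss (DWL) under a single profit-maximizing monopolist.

DWL = 39.2

Competitive firms price at marginal cost: P = 73, giving Q = 11.2.
A monopolist chooses Q where MR = MC. MR = 101 − 5Q; setting this equal to 73 gives Q = 5.6 and P = 87.
DWL is the triangle between Q = 5.6 and Q = 11.2: ½·(11.2 − 5.6)·(87 − 73) = 39.2.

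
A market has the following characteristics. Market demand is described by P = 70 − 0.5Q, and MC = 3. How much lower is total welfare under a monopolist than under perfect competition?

Under competition P = MC = 3, so Q = (70 − 3)/0.5 = 134.
CS = ½·(70 − 3)·134 = 4489; PS = (3 − 3)·134 = 0; TS = 4489.
The monopolist equates marginal revenue to marginal cost: 70 − Q = 3, so Q = 67. From demand, P = 36.5.
CS = ½·(70 − 36.5)·67 = 1122.25; PS = (36.5 − 3)·67 = 2244.5; TS = 3366.75.
Change in total welfare: 3366.75 − 4489 = −1122.25.

TS falls by 1122.25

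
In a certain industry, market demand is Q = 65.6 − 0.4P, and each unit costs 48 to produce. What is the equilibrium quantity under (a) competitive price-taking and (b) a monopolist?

Competition: Q = 46.4; Monopoly: Q = 23.2

Inverting demand: P = 164 − 2.5Q.
Under competition P = MC = 48, so Q = (164 − 48)/2.5 = 46.4.
The monopolist equates marginal revenue to marginal cost: 164 − 5Q = 48, so Q = 23.2. From demand, P = 106.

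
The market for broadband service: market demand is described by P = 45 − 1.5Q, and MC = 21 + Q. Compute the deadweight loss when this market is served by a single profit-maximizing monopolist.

DWL = 16.2

Under competition P = MC: 45 − 1.5Q = 21 + Q ⇒ Q = 9.6, P = 30.6.
A monopolist chooses Q where MR = MC. MR = 45 − 3Q; setting this equal to 21 + Q gives Q = 6 and P = 36.
CS = ½·(45 − 30.6)·9.6 = 69.12; PS = (30.6·9.6 − 21·9.6 − ½·1·9.6²) = 46.08; TS = 115.2.
CS = ½·(45 − 36)·6 = 27; PS = (36·6 − 21·6 − ½·1·6²) = 72; TS = 99.
DWL = 115.2 − 99 = 16.2.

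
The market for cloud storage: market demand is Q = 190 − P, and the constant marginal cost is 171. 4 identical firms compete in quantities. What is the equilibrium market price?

Inverting demand: P = 190 − Q.
In a 4-firm Cournot equilibrium, symmetry and the first-order condition give q = (190 − 171)/(5) = 3.8. So Q = 15.2 and P = 174.8.

P = 174.8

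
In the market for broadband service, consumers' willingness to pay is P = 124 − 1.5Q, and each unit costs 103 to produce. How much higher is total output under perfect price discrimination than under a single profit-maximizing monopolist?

Q rises by 7

The monopolist equates marginal revenue to marginal cost: 124 − 3Q = 103, so Q = 7. From demand, P = 113.5.
A perfectly discriminating monopolist sells every unit with P(Q) ≥ MC(Q), so output equals the competitive quantity Q = 14. Each buyer pays their reservation price, so CS = 0 and the firm captures all surplus.
Change in total output: 14 − 7 = 7.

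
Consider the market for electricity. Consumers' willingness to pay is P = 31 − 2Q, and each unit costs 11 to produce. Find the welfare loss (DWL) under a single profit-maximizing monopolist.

DWL = 25

Under competition P = MC = 11, so Q = (31 − 11)/2 = 10.
The monopolist equates marginal revenue to marginal cost: 31 − 4Q = 11, so Q = 5. From demand, P = 21.
DWL is the triangle between Q = 5 and Q = 10: ½·(10 − 5)·(21 − 11) = 25.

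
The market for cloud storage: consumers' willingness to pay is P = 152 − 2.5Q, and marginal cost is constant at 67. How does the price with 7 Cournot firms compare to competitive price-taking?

Cournot: P = 77.625; Competition: P = 67

With 7 symmetric Cournot firms, each firm's FOC gives 152 − 20q = 67, so q = 4.25, Q = 7·4.25 = 29.75, and P = 77.625.
Perfect competition: P = MC = 67, so 152 − 2.5Q = 67 and Q = 34.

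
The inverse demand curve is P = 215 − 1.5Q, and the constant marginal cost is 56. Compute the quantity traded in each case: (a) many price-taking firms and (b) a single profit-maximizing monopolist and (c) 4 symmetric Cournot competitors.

Under competition P = MC = 56, so Q = (215 − 56)/1.5 = 106.
Monopoly sets MR = MC: 215 − 3Q = 56 ⇒ Q = 53, P = 215 − 1.5·53 = 135.5.
With 4 symmetric Cournot firms, each firm's FOC gives 215 − 7.5q = 56, so q = 21.2, Q = 4·21.2 = 84.8, and P = 87.8.

Competition: Q = 106; Monopoly: Q = 53; Cournot: Q = 84.8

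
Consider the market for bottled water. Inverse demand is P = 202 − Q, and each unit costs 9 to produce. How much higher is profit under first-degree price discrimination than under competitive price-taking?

Perfect competition: P = MC = 9, so 202 − Q = 9 and Q = 193.
Profit = (9 − 9)·193 = 0.
A perfectly discriminating monopolist sells every unit with P(Q) ≥ MC(Q), so output equals the competitive quantity Q = 193. Each buyer pays their reservation price, so CS = 0 and the firm captures all surplus.
PS equals the full surplus area, 18624.5. Profit = 18624.5 = 18624.5.
Change in profit: 18624.5 − 0 = 18624.5.

Profit rises by 18624.5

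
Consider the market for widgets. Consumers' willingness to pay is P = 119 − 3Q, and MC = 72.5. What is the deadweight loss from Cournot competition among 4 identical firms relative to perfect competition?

DWL = 14.415

Under competition P = MC = 72.5, so Q = (119 − 72.5)/3 = 15.5.
Cournot with 4 identical firms: the symmetric best-response condition is 119 − 15q = 72.5. Each firm produces q = 3.1, total output Q = 12.4, price P = 81.8.
DWL is the triangle between Q = 12.4 and Q = 15.5: ½·(15.5 − 12.4)·(81.8 − 72.5) = 14.415.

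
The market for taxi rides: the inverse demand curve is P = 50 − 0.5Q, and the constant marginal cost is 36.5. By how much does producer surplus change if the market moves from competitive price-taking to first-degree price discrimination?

Perfect competition: P = MC = 36.5, so 50 − 0.5Q = 36.5 and Q = 27.
PS = (36.5 − 36.5)·27 = 0.
With perfect price discrimination, output is the efficient level Q = 27 (where demand meets MC), but every buyer pays their willingness to pay: CS = 0 and PS = total surplus.
PS = ½·(50 − 36.5)·27 = 182.25.
Change in producer surplus: 182.25 − 0 = 182.25.

Producer surplus rises by 182.25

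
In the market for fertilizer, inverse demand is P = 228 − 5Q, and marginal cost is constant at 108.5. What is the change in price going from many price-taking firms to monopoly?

Price rises by 59.75

Perfect competition: P = MC = 108.5, so 228 − 5Q = 108.5 and Q = 23.9.
Monopoly sets MR = MC: 228 − 10Q = 108.5 ⇒ Q = 11.95, P = 228 − 5·11.95 = 168.25.
Change in price: 168.25 − 108.5 = 59.75.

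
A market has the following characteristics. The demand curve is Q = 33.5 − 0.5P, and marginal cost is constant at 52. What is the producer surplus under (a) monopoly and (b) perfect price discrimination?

Inverting demand: P = 67 − 2Q.
Monopoly sets MR = MC: 67 − 4Q = 52 ⇒ Q = 3.75, P = 67 − 2·3.75 = 59.5.
PS = (59.5 − 52)·3.75 = 28.125.
With perfect price discrimination, output is the efficient level Q = 7.5 (where demand meets MC), but every buyer pays their willingness to pay: CS = 0 and PS = total surplus.
PS = ½·(67 − 52)·7.5 = 56.25.

Monopoly: PS = 28.125; Perfect PD: PS = 56.25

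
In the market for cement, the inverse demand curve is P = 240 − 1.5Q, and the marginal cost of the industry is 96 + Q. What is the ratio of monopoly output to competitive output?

A monopolist chooses Q where MR = MC. MR = 240 − 3Q; setting this equal to 96 + Q gives Q = 36 and P = 186.
Competitive equilibrium sets price equal to marginal cost: 240 − 1.5Q = 96 + Q, so Q = 57.6 and P = 153.6.
Ratio Q_m/Q_c = 36/57.6 = 0.625.

Q_m/Q_c = 0.625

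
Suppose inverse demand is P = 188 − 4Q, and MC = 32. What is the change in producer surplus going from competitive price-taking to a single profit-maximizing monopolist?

Producer surplus rises by 1521

Competitive firms price at marginal cost: P = 32, giving Q = 39.
PS = (32 − 32)·39 = 0.
Monopoly sets MR = MC: 188 − 8Q = 32 ⇒ Q = 19.5, P = 188 − 4·19.5 = 110.
PS = (110 − 32)·19.5 = 1521.
Change in producer surplus: 1521 − 0 = 1521.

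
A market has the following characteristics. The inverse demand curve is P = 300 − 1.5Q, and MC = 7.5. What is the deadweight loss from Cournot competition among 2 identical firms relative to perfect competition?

DWL = 3168.75

Under competition P = MC = 7.5, so Q = (300 − 7.5)/1.5 = 195.
In a 2-firm Cournot equilibrium, symmetry and the first-order condition give q = (300 − 7.5)/(4.5) = 65. So Q = 130 and P = 105.
DWL is the triangle between Q = 130 and Q = 195: ½·(195 − 130)·(105 − 7.5) = 3168.75.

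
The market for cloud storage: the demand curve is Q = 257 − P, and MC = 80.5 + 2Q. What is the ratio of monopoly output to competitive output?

Inverting demand: P = 257 − Q.
A monopolist chooses Q where MR = MC. MR = 257 − 2Q; setting this equal to 80.5 + 2Q gives Q = 44.125 and P = 212.875.
Under competition P = MC: 257 − Q = 80.5 + 2Q ⇒ Q = 353/6, P = 1189/6.
Ratio Q_m/Q_c = 44.125/(353/6) = 0.75.

Q_m/Q_c = 0.75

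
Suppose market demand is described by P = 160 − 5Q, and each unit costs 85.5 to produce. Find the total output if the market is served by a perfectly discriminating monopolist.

Q = 14.9

With perfect price discrimination, output is the efficient level Q = 14.9 (where demand meets MC), but every buyer pays their willingness to pay: CS = 0 and PS = total surplus.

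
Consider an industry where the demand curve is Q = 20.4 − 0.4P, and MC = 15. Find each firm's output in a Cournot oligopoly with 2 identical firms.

q_i = 4.8

Inverting demand: P = 51 − 2.5Q.
In a 2-firm Cournot equilibrium, symmetry and the first-order condition give q = (51 − 15)/(7.5) = 4.8. So Q = 9.6 and P = 27.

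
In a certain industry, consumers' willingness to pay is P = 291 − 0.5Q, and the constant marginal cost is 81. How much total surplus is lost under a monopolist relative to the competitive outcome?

Perfect competition: P = MC = 81, so 291 − 0.5Q = 81 and Q = 420.
Monopoly sets MR = MC: 291 − Q = 81 ⇒ Q = 210, P = 291 − 0.5·210 = 186.
DWL is the triangle between Q = 210 and Q = 420: ½·(420 − 210)·(186 − 81) = 11025.

DWL = 11025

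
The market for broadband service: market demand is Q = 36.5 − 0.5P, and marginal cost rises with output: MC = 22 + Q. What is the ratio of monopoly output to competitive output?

Q_m/Q_c = 0.6

Inverting demand: P = 73 − 2Q.
Monopoly sets MR = MC: 73 − 4Q = 22 + Q ⇒ Q = 10.2, P = 73 − 2·10.2 = 52.6.
Competitive equilibrium sets price equal to marginal cost: 73 − 2Q = 22 + Q, so Q = 17 and P = 39.
Ratio Q_m/Q_c = 10.2/17 = 0.6.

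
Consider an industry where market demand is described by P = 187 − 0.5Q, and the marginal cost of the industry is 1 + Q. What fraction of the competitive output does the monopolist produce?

A monopolist chooses Q where MR = MC. MR = 187 − Q; setting this equal to 1 + Q gives Q = 93 and P = 140.5.
Under competition P = MC: 187 − 0.5Q = 1 + Q ⇒ Q = 124, P = 125.
Ratio Q_m/Q_c = 93/124 = 0.75.

Q_m/Q_c = 0.75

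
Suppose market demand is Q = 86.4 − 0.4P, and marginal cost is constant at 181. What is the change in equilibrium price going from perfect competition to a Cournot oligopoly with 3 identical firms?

Inverting demand: P = 216 − 2.5Q.
Competitive firms price at marginal cost: P = 181, giving Q = 14.
Cournot with 3 identical firms: the symmetric best-response condition is 216 − 10q = 181. Each firm produces q = 3.5, total output Q = 10.5, price P = 189.75.
Change in equilibrium price: 189.75 − 181 = 8.75.

Equilibrium price rises by 8.75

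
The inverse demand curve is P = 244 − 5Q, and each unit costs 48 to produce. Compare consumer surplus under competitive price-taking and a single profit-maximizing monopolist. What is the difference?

Competitive firms price at marginal cost: P = 48, giving Q = 39.2.
CS = ½·(244 − 48)·39.2 = 3841.6.
Monopoly sets MR = MC: 244 − 10Q = 48 ⇒ Q = 19.6, P = 244 − 5·19.6 = 146.
CS = ½·(244 − 146)·19.6 = 960.4.
Change in consumer surplus: 960.4 − 3841.6 = −2881.2.

Consumer surplus falls by 2881.2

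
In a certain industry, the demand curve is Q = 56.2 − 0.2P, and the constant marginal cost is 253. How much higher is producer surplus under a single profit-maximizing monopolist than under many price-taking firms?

Inverting demand: P = 281 − 5Q.
Perfect competition: P = MC = 253, so 281 − 5Q = 253 and Q = 5.6.
PS = (253 − 253)·5.6 = 0.
A monopolist chooses Q where MR = MC. MR = 281 − 10Q; setting this equal to 253 gives Q = 2.8 and P = 267.
PS = (267 − 253)·2.8 = 39.2.
Change in producer surplus: 39.2 − 0 = 39.2.

PS rises by 39.2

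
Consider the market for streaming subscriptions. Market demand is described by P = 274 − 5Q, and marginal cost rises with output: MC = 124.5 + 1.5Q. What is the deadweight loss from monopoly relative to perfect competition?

DWL = 325

Competitive equilibrium sets price equal to marginal cost: 274 − 5Q = 124.5 + 1.5Q, so Q = 23 and P = 159.
A monopolist chooses Q where MR = MC. MR = 274 − 10Q; setting this equal to 124.5 + 1.5Q gives Q = 13 and P = 209.
CS = ½·(274 − 159)·23 = 1322.5; PS = (159·23 − 124.5·23 − ½·1.5·23²) = 396.75; TS = 1719.25.
CS = ½·(274 − 209)·13 = 422.5; PS = (209·13 − 124.5·13 − ½·1.5·13²) = 971.75; TS = 1394.25.
DWL = 1719.25 − 1394.25 = 325.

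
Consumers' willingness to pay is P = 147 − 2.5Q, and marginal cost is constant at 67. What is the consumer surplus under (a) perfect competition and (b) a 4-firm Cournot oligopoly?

Competition: CS = 1280; Cournot: CS = 819.2

Under competition P = MC = 67, so Q = (147 − 67)/2.5 = 32.
CS = ½·(147 − 67)·32 = 1280.
In a 4-firm Cournot equilibrium, symmetry and the first-order condition give q = (147 − 67)/(12.5) = 6.4. So Q = 25.6 and P = 83.
CS = ½·(147 − 83)·25.6 = 819.2.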